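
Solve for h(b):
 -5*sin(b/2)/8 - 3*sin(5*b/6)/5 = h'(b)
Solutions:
 h(b) = C1 + 5*cos(b/2)/4 + 18*cos(5*b/6)/25


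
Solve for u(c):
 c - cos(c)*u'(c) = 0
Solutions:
 u(c) = C1 + Integral(c/cos(c), c)


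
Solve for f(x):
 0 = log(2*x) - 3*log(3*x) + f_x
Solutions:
 f(x) = C1 + 2*x*log(x) - 2*x + x*log(27/2)


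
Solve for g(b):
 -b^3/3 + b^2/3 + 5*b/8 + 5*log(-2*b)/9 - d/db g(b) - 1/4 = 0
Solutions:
 g(b) = C1 - b^4/12 + b^3/9 + 5*b^2/16 + 5*b*log(-b)/9 + b*(-29 + 20*log(2))/36


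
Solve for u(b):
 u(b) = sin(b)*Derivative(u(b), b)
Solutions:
 u(b) = C1*sqrt(cos(b) - 1)/sqrt(cos(b) + 1)


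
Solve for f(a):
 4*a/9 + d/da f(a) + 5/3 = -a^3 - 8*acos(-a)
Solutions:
 f(a) = C1 - a^4/4 - 2*a^2/9 - 8*a*acos(-a) - 5*a/3 - 8*sqrt(1 - a^2)


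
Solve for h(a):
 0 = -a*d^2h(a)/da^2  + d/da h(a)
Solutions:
 h(a) = C1 + C2*a^2


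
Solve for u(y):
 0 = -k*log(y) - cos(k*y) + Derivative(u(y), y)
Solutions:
 u(y) = C1 + k*y*(log(y) - 1) + Piecewise((sin(k*y)/k, Ne(k, 0)), (y, True))


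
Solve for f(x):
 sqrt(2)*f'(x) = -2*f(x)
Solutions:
 f(x) = C1*exp(-sqrt(2)*x)


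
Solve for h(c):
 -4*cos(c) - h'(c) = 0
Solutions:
 h(c) = C1 - 4*sin(c)


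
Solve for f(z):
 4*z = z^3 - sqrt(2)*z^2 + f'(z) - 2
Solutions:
 f(z) = C1 - z^4/4 + sqrt(2)*z^3/3 + 2*z^2 + 2*z


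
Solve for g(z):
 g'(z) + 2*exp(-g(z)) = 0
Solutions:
 g(z) = log(C1 - 2*z)


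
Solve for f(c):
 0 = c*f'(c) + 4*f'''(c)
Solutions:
 f(c) = C1 + Integral(C2*airyai(-2^(1/3)*c/2) + C3*airybi(-2^(1/3)*c/2), c)


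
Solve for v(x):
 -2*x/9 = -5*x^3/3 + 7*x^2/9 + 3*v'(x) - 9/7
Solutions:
 v(x) = C1 + 5*x^4/36 - 7*x^3/81 - x^2/27 + 3*x/7


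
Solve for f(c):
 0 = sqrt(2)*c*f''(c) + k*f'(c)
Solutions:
 f(c) = C1 + c^(-sqrt(2)*re(k)/2 + 1)*(C2*sin(sqrt(2)*log(c)*Abs(im(k))/2) + C3*cos(sqrt(2)*log(c)*im(k)/2))


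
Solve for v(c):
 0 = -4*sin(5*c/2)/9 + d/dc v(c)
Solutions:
 v(c) = C1 - 8*cos(5*c/2)/45


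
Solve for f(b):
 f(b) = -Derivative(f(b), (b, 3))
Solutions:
 f(b) = C3*exp(-b) + (C1*sin(sqrt(3)*b/2) + C2*cos(sqrt(3)*b/2))*exp(b/2)


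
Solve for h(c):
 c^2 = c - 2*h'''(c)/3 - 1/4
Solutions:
 h(c) = C1 + C2*c + C3*c^2 - c^5/40 + c^4/16 - c^3/16


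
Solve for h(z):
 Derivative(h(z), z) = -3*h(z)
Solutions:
 h(z) = C1*exp(-3*z)


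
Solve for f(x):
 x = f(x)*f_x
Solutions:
 f(x) = -sqrt(C1 + x^2)
 f(x) = sqrt(C1 + x^2)


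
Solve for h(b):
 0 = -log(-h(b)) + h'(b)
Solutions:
 -li(-h(b)) = C1 + b


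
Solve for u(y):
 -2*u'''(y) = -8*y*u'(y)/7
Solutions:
 u(y) = C1 + Integral(C2*airyai(14^(2/3)*y/7) + C3*airybi(14^(2/3)*y/7), y)


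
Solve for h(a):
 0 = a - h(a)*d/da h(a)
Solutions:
 h(a) = -sqrt(C1 + a^2)
 h(a) = sqrt(C1 + a^2)


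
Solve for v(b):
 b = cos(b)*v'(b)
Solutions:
 v(b) = C1 + Integral(b/cos(b), b)


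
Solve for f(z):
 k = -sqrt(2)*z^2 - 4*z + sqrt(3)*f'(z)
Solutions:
 f(z) = C1 + sqrt(3)*k*z/3 + sqrt(6)*z^3/9 + 2*sqrt(3)*z^2/3


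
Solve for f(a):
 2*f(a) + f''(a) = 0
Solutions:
 f(a) = C1*sin(sqrt(2)*a) + C2*cos(sqrt(2)*a)


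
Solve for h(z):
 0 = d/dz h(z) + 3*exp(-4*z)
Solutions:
 h(z) = C1 + 3*exp(-4*z)/4


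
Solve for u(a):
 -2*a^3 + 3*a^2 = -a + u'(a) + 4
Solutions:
 u(a) = C1 - a^4/2 + a^3 + a^2/2 - 4*a


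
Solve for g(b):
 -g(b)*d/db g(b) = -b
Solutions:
 g(b) = -sqrt(C1 + b^2)
 g(b) = sqrt(C1 + b^2)


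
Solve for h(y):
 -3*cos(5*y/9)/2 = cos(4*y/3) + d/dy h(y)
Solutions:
 h(y) = C1 - 27*sin(5*y/9)/10 - 3*sin(4*y/3)/4


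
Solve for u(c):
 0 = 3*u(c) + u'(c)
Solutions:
 u(c) = C1*exp(-3*c)


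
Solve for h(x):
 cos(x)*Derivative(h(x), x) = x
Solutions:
 h(x) = C1 + Integral(x/cos(x), x)


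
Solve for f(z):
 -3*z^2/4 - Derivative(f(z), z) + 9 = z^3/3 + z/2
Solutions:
 f(z) = C1 - z^4/12 - z^3/4 - z^2/4 + 9*z


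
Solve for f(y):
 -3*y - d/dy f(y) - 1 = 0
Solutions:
 f(y) = C1 - 3*y^2/2 - y


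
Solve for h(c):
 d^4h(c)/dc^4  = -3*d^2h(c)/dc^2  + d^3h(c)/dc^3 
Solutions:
 h(c) = C1 + C2*c + (C3*sin(sqrt(11)*c/2) + C4*cos(sqrt(11)*c/2))*exp(c/2)


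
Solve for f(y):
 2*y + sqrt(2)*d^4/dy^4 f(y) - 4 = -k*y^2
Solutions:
 f(y) = C1 + C2*y + C3*y^2 + C4*y^3 - sqrt(2)*k*y^6/720 - sqrt(2)*y^5/120 + sqrt(2)*y^4/12


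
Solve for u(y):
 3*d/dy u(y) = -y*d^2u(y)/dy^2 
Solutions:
 u(y) = C1 + C2/y^2


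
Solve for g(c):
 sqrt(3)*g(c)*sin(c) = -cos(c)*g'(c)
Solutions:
 g(c) = C1*cos(c)^(sqrt(3))


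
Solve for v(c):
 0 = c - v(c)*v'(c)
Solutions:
 v(c) = -sqrt(C1 + c^2)
 v(c) = sqrt(C1 + c^2)


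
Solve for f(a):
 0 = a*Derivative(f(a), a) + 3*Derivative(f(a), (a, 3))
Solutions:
 f(a) = C1 + Integral(C2*airyai(-3^(2/3)*a/3) + C3*airybi(-3^(2/3)*a/3), a)


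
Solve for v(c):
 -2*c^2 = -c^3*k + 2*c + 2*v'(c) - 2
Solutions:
 v(c) = C1 + c^4*k/8 - c^3/3 - c^2/2 + c


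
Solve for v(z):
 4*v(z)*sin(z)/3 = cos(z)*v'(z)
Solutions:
 v(z) = C1/cos(z)^(4/3)


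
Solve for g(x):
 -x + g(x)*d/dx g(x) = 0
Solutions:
 g(x) = -sqrt(C1 + x^2)
 g(x) = sqrt(C1 + x^2)


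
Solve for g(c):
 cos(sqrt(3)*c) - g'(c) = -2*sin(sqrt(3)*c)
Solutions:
 g(c) = C1 + sqrt(3)*sin(sqrt(3)*c)/3 - 2*sqrt(3)*cos(sqrt(3)*c)/3


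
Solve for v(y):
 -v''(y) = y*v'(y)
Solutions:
 v(y) = C1 + C2*erf(sqrt(2)*y/2)


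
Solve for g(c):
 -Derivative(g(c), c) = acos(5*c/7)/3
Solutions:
 g(c) = C1 - c*acos(5*c/7)/3 + sqrt(49 - 25*c^2)/15


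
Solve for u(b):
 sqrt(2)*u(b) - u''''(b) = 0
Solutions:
 u(b) = C1*exp(-2^(1/8)*b) + C2*exp(2^(1/8)*b) + C3*sin(2^(1/8)*b) + C4*cos(2^(1/8)*b)


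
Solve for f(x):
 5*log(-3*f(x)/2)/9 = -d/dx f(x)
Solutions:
 9*Integral(1/(log(-_y) - log(2) + log(3)), (_y, f(x)))/5 = C1 - x


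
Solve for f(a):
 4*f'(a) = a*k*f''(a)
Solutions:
 f(a) = C1 + a^(((re(k) + 4)*re(k) + im(k)^2)/(re(k)^2 + im(k)^2))*(C2*sin(4*log(a)*Abs(im(k))/(re(k)^2 + im(k)^2)) + C3*cos(4*log(a)*im(k)/(re(k)^2 + im(k)^2)))


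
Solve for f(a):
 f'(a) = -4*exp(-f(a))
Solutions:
 f(a) = log(C1 - 4*a)


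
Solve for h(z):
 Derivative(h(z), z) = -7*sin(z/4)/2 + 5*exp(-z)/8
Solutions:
 h(z) = C1 + 14*cos(z/4) - 5*exp(-z)/8


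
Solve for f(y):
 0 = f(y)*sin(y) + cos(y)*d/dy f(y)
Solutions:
 f(y) = C1*cos(y)


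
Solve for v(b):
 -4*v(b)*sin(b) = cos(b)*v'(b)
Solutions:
 v(b) = C1*cos(b)^4


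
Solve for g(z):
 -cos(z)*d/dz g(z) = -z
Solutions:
 g(z) = C1 + Integral(z/cos(z), z)


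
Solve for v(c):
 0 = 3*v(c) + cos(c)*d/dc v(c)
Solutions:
 v(c) = C1*(sin(c) - 1)^(3/2)/(sin(c) + 1)^(3/2)


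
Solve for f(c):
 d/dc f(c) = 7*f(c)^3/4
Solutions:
 f(c) = -sqrt(2)*sqrt(-1/(C1 + 7*c))
 f(c) = sqrt(2)*sqrt(-1/(C1 + 7*c))


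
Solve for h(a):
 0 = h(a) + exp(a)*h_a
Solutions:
 h(a) = C1*exp(exp(-a))


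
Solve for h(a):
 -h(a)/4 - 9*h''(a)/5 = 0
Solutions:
 h(a) = C1*sin(sqrt(5)*a/6) + C2*cos(sqrt(5)*a/6)


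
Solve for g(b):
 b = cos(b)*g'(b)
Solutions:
 g(b) = C1 + Integral(b/cos(b), b)


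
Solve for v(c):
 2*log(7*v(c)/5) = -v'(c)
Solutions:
 -Integral(1/(-log(_y) - log(7) + log(5)), (_y, v(c)))/2 = C1 - c


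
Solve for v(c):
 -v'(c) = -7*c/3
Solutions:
 v(c) = C1 + 7*c^2/6


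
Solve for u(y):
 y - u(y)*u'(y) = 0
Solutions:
 u(y) = -sqrt(C1 + y^2)
 u(y) = sqrt(C1 + y^2)


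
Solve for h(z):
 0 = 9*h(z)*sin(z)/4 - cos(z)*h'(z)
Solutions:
 h(z) = C1/cos(z)^(9/4)


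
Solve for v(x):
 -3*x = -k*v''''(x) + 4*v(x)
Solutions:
 v(x) = C1*exp(-sqrt(2)*x*(1/k)^(1/4)) + C2*exp(sqrt(2)*x*(1/k)^(1/4)) + C3*exp(-sqrt(2)*I*x*(1/k)^(1/4)) + C4*exp(sqrt(2)*I*x*(1/k)^(1/4)) - 3*x/4


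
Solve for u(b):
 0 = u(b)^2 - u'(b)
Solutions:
 u(b) = -1/(C1 + b)


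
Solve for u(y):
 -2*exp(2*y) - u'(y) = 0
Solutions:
 u(y) = C1 - exp(2*y)


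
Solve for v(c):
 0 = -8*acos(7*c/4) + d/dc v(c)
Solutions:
 v(c) = C1 + 8*c*acos(7*c/4) - 8*sqrt(16 - 49*c^2)/7


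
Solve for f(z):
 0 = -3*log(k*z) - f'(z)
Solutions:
 f(z) = C1 - 3*z*log(k*z) + 3*z


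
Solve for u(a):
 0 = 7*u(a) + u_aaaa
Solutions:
 u(a) = (C1*sin(sqrt(2)*7^(1/4)*a/2) + C2*cos(sqrt(2)*7^(1/4)*a/2))*exp(-sqrt(2)*7^(1/4)*a/2) + (C3*sin(sqrt(2)*7^(1/4)*a/2) + C4*cos(sqrt(2)*7^(1/4)*a/2))*exp(sqrt(2)*7^(1/4)*a/2)


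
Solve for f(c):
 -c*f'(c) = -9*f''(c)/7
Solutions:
 f(c) = C1 + C2*erfi(sqrt(14)*c/6)


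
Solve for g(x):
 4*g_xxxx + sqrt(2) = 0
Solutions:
 g(x) = C1 + C2*x + C3*x^2 + C4*x^3 - sqrt(2)*x^4/96


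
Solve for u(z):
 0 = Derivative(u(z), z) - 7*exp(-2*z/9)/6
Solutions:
 u(z) = C1 - 21*exp(-2*z/9)/4


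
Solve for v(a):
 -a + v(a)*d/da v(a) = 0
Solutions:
 v(a) = -sqrt(C1 + a^2)
 v(a) = sqrt(C1 + a^2)


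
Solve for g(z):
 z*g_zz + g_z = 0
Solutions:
 g(z) = C1 + C2*log(z)


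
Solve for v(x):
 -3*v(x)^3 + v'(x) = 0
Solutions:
 v(x) = -sqrt(2)*sqrt(-1/(C1 + 3*x))/2
 v(x) = sqrt(2)*sqrt(-1/(C1 + 3*x))/2


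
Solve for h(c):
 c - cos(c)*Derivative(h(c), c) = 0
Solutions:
 h(c) = C1 + Integral(c/cos(c), c)


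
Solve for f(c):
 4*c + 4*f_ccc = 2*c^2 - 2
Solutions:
 f(c) = C1 + C2*c + C3*c^2 + c^5/120 - c^4/24 - c^3/12


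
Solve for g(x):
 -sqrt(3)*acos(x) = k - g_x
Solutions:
 g(x) = C1 + k*x + sqrt(3)*(x*acos(x) - sqrt(1 - x^2))


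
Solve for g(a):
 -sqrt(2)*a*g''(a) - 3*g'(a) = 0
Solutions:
 g(a) = C1 + C2*a^(1 - 3*sqrt(2)/2)


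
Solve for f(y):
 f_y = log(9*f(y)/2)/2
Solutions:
 2*Integral(1/(-log(_y) - 2*log(3) + log(2)), (_y, f(y))) = C1 - y


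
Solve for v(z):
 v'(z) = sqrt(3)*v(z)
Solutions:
 v(z) = C1*exp(sqrt(3)*z)


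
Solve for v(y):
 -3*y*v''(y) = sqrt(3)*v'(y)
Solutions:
 v(y) = C1 + C2*y^(1 - sqrt(3)/3)


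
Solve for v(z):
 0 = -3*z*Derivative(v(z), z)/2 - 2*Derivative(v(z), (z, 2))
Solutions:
 v(z) = C1 + C2*erf(sqrt(6)*z/4)


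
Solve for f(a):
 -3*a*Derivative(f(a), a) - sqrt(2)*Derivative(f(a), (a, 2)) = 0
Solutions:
 f(a) = C1 + C2*erf(2^(1/4)*sqrt(3)*a/2)


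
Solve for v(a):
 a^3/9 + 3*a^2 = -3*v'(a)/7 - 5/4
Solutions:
 v(a) = C1 - 7*a^4/108 - 7*a^3/3 - 35*a/12


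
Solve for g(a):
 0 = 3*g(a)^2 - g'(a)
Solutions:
 g(a) = -1/(C1 + 3*a)


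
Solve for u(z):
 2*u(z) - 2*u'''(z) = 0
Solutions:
 u(z) = C3*exp(z) + (C1*sin(sqrt(3)*z/2) + C2*cos(sqrt(3)*z/2))*exp(-z/2)


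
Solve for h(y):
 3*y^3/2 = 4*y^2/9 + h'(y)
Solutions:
 h(y) = C1 + 3*y^4/8 - 4*y^3/27


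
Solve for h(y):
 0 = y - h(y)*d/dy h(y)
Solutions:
 h(y) = -sqrt(C1 + y^2)
 h(y) = sqrt(C1 + y^2)


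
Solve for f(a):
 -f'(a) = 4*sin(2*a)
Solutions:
 f(a) = C1 + 2*cos(2*a)


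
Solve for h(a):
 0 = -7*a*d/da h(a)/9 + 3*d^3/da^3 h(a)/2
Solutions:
 h(a) = C1 + Integral(C2*airyai(14^(1/3)*a/3) + C3*airybi(14^(1/3)*a/3), a)


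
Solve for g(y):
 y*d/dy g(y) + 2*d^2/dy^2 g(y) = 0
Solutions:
 g(y) = C1 + C2*erf(y/2)


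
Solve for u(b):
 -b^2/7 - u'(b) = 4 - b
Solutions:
 u(b) = C1 - b^3/21 + b^2/2 - 4*b


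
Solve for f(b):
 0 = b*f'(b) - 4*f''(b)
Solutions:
 f(b) = C1 + C2*erfi(sqrt(2)*b/4)


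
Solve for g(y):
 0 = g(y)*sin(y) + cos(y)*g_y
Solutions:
 g(y) = C1*cos(y)


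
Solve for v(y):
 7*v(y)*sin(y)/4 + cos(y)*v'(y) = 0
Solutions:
 v(y) = C1*cos(y)^(7/4)


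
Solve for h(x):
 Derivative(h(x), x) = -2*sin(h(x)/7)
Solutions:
 2*x + 7*log(cos(h(x)/7) - 1)/2 - 7*log(cos(h(x)/7) + 1)/2 = C1


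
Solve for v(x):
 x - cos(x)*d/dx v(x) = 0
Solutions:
 v(x) = C1 + Integral(x/cos(x), x)


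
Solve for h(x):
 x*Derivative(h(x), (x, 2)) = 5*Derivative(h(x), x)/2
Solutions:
 h(x) = C1 + C2*x^(7/2)


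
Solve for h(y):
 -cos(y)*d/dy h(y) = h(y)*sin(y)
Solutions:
 h(y) = C1*cos(y)


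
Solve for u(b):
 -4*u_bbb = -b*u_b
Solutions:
 u(b) = C1 + Integral(C2*airyai(2^(1/3)*b/2) + C3*airybi(2^(1/3)*b/2), b)


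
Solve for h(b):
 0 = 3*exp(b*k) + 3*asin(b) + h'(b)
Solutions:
 h(b) = C1 - 3*b*asin(b) - 3*sqrt(1 - b^2) - 3*Piecewise((exp(b*k)/k, Ne(k, 0)), (b, True))


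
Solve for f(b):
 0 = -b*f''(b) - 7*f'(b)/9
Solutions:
 f(b) = C1 + C2*b^(2/9)


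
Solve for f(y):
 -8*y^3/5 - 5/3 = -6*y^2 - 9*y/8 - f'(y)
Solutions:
 f(y) = C1 + 2*y^4/5 - 2*y^3 - 9*y^2/16 + 5*y/3


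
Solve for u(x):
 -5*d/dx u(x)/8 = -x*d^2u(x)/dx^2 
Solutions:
 u(x) = C1 + C2*x^(13/8)


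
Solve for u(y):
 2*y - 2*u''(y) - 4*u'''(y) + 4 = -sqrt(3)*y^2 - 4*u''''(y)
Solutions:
 u(y) = C1 + C2*y + C3*exp(y*(1 - sqrt(3))/2) + C4*exp(y*(1 + sqrt(3))/2) + sqrt(3)*y^4/24 + y^3*(1 - 2*sqrt(3))/6 + 3*sqrt(3)*y^2


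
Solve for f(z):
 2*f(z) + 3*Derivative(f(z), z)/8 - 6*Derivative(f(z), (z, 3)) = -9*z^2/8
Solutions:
 f(z) = C1*exp(-3^(1/3)*z*(3^(1/3)/(sqrt(9213) + 96)^(1/3) + (sqrt(9213) + 96)^(1/3))/24)*sin(3^(1/6)*z*(-3^(2/3)*(sqrt(9213) + 96)^(1/3) + 3/(sqrt(9213) + 96)^(1/3))/24) + C2*exp(-3^(1/3)*z*(3^(1/3)/(sqrt(9213) + 96)^(1/3) + (sqrt(9213) + 96)^(1/3))/24)*cos(3^(1/6)*z*(-3^(2/3)*(sqrt(9213) + 96)^(1/3) + 3/(sqrt(9213) + 96)^(1/3))/24) + C3*exp(3^(1/3)*z*(3^(1/3)/(sqrt(9213) + 96)^(1/3) + (sqrt(9213) + 96)^(1/3))/12) - 9*z^2/16 + 27*z/128 - 81/2048


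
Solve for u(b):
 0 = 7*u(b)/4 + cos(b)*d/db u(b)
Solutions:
 u(b) = C1*(sin(b) - 1)^(7/8)/(sin(b) + 1)^(7/8)


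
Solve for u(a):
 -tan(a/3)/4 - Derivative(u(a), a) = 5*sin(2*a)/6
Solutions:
 u(a) = C1 + 3*log(cos(a/3))/4 + 5*cos(2*a)/12


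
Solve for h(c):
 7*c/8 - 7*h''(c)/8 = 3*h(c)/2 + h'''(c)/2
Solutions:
 h(c) = C1*exp(c*(-14 + 49/(72*sqrt(1639) + 2935)^(1/3) + (72*sqrt(1639) + 2935)^(1/3))/24)*sin(sqrt(3)*c*(-(72*sqrt(1639) + 2935)^(1/3) + 49/(72*sqrt(1639) + 2935)^(1/3))/24) + C2*exp(c*(-14 + 49/(72*sqrt(1639) + 2935)^(1/3) + (72*sqrt(1639) + 2935)^(1/3))/24)*cos(sqrt(3)*c*(-(72*sqrt(1639) + 2935)^(1/3) + 49/(72*sqrt(1639) + 2935)^(1/3))/24) + C3*exp(-c*(49/(72*sqrt(1639) + 2935)^(1/3) + 7 + (72*sqrt(1639) + 2935)^(1/3))/12) + 7*c/12


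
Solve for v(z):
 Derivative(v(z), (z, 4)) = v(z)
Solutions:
 v(z) = C1*exp(-z) + C2*exp(z) + C3*sin(z) + C4*cos(z)


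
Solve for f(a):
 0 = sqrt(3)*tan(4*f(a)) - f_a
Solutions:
 f(a) = -asin(C1*exp(4*sqrt(3)*a))/4 + pi/4
 f(a) = asin(C1*exp(4*sqrt(3)*a))/4


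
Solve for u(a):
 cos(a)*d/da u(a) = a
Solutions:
 u(a) = C1 + Integral(a/cos(a), a)


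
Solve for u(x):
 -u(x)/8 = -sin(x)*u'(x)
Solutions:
 u(x) = C1*(cos(x) - 1)^(1/16)/(cos(x) + 1)^(1/16)


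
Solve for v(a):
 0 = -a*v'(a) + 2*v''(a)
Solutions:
 v(a) = C1 + C2*erfi(a/2)


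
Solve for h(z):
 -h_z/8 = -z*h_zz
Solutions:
 h(z) = C1 + C2*z^(9/8)


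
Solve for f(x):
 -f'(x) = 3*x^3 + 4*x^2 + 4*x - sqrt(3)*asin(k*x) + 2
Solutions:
 f(x) = C1 - 3*x^4/4 - 4*x^3/3 - 2*x^2 - 2*x + sqrt(3)*Piecewise((x*asin(k*x) + sqrt(-k^2*x^2 + 1)/k, Ne(k, 0)), (0, True))


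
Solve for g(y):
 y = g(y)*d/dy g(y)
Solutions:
 g(y) = -sqrt(C1 + y^2)
 g(y) = sqrt(C1 + y^2)


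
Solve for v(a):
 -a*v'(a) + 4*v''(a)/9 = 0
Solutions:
 v(a) = C1 + C2*erfi(3*sqrt(2)*a/4)


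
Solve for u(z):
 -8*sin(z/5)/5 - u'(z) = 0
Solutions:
 u(z) = C1 + 8*cos(z/5)


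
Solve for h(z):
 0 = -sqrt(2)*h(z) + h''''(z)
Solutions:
 h(z) = C1*exp(-2^(1/8)*z) + C2*exp(2^(1/8)*z) + C3*sin(2^(1/8)*z) + C4*cos(2^(1/8)*z)


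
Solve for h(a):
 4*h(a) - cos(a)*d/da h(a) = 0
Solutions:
 h(a) = C1*(sin(a)^2 + 2*sin(a) + 1)/(sin(a)^2 - 2*sin(a) + 1)


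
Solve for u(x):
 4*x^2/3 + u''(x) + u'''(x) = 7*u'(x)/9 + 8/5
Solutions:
 u(x) = C1 + C2*exp(x*(-3 + sqrt(37))/6) + C3*exp(-x*(3 + sqrt(37))/6) + 4*x^3/7 + 108*x^2/49 + 13752*x/1715


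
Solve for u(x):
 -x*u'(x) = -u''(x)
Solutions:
 u(x) = C1 + C2*erfi(sqrt(2)*x/2)


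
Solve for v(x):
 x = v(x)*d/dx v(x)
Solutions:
 v(x) = -sqrt(C1 + x^2)
 v(x) = sqrt(C1 + x^2)


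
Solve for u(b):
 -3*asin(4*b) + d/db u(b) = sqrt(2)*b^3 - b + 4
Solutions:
 u(b) = C1 + sqrt(2)*b^4/4 - b^2/2 + 3*b*asin(4*b) + 4*b + 3*sqrt(1 - 16*b^2)/4


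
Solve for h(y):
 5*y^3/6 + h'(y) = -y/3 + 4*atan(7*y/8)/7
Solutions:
 h(y) = C1 - 5*y^4/24 - y^2/6 + 4*y*atan(7*y/8)/7 - 16*log(49*y^2 + 64)/49


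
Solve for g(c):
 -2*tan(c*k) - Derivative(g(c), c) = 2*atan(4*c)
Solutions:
 g(c) = C1 - 2*c*atan(4*c) - 2*Piecewise((-log(cos(c*k))/k, Ne(k, 0)), (0, True)) + log(16*c^2 + 1)/4


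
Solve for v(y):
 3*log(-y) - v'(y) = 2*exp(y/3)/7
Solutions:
 v(y) = C1 + 3*y*log(-y) - 3*y - 6*exp(y/3)/7


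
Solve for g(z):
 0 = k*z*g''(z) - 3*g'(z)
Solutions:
 g(z) = C1 + z^(((re(k) + 3)*re(k) + im(k)^2)/(re(k)^2 + im(k)^2))*(C2*sin(3*log(z)*Abs(im(k))/(re(k)^2 + im(k)^2)) + C3*cos(3*log(z)*im(k)/(re(k)^2 + im(k)^2)))


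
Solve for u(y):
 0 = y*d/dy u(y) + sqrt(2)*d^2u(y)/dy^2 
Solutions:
 u(y) = C1 + C2*erf(2^(1/4)*y/2)


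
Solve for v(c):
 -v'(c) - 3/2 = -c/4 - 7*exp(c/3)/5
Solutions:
 v(c) = C1 + c^2/8 - 3*c/2 + 21*exp(c/3)/5


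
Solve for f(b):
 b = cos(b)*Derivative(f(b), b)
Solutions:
 f(b) = C1 + Integral(b/cos(b), b)


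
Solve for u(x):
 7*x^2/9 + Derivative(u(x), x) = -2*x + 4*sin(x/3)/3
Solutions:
 u(x) = C1 - 7*x^3/27 - x^2 - 4*cos(x/3)


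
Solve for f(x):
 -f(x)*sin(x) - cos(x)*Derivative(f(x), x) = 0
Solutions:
 f(x) = C1*cos(x)


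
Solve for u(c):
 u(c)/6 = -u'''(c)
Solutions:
 u(c) = C3*exp(-6^(2/3)*c/6) + (C1*sin(2^(2/3)*3^(1/6)*c/4) + C2*cos(2^(2/3)*3^(1/6)*c/4))*exp(6^(2/3)*c/12)


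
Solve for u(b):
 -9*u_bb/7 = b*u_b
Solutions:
 u(b) = C1 + C2*erf(sqrt(14)*b/6)


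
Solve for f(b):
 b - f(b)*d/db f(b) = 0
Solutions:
 f(b) = -sqrt(C1 + b^2)
 f(b) = sqrt(C1 + b^2)


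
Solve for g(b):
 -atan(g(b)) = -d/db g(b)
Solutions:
 Integral(1/atan(_y), (_y, g(b))) = C1 + b


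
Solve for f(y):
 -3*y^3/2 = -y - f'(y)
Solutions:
 f(y) = C1 + 3*y^4/8 - y^2/2


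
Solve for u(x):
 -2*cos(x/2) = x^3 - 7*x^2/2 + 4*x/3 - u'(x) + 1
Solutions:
 u(x) = C1 + x^4/4 - 7*x^3/6 + 2*x^2/3 + x + 4*sin(x/2)


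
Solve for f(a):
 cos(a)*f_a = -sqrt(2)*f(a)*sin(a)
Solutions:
 f(a) = C1*cos(a)^(sqrt(2))


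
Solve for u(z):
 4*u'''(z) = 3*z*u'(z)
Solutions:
 u(z) = C1 + Integral(C2*airyai(6^(1/3)*z/2) + C3*airybi(6^(1/3)*z/2), z)


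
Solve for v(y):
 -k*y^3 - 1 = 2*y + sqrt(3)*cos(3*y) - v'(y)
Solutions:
 v(y) = C1 + k*y^4/4 + y^2 + y + sqrt(3)*sin(3*y)/3


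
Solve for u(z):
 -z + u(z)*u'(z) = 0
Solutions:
 u(z) = -sqrt(C1 + z^2)
 u(z) = sqrt(C1 + z^2)


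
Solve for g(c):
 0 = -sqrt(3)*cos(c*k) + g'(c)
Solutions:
 g(c) = C1 + sqrt(3)*sin(c*k)/k


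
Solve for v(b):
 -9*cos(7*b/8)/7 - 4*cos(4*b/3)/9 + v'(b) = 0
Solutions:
 v(b) = C1 + 72*sin(7*b/8)/49 + sin(4*b/3)/3


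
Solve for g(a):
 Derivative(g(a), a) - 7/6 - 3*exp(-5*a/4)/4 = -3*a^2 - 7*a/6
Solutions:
 g(a) = C1 - a^3 - 7*a^2/12 + 7*a/6 - 3*exp(-5*a/4)/5


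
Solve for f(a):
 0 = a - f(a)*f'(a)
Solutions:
 f(a) = -sqrt(C1 + a^2)
 f(a) = sqrt(C1 + a^2)


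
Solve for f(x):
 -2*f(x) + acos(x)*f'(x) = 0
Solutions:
 f(x) = C1*exp(2*Integral(1/acos(x), x))


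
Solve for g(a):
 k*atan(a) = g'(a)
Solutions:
 g(a) = C1 + k*(a*atan(a) - log(a^2 + 1)/2)


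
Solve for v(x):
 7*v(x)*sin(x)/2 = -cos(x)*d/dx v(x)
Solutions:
 v(x) = C1*cos(x)^(7/2)


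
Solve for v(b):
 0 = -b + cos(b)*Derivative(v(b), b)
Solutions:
 v(b) = C1 + Integral(b/cos(b), b)


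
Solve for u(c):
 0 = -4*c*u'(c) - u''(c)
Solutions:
 u(c) = C1 + C2*erf(sqrt(2)*c)


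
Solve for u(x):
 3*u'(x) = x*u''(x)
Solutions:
 u(x) = C1 + C2*x^4


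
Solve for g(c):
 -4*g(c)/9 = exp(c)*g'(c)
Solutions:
 g(c) = C1*exp(4*exp(-c)/9)


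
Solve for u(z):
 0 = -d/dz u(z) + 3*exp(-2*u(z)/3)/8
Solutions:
 u(z) = 3*log(-sqrt(C1 + 3*z)) - 3*log(6) + 3*log(3)/2
 u(z) = 3*log(C1 + 3*z)/2 - 3*log(6) + 3*log(3)/2


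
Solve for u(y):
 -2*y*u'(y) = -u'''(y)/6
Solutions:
 u(y) = C1 + Integral(C2*airyai(12^(1/3)*y) + C3*airybi(12^(1/3)*y), y)


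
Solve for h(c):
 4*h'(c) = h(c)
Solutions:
 h(c) = C1*exp(c/4)


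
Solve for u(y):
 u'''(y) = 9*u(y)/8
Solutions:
 u(y) = C3*exp(3^(2/3)*y/2) + (C1*sin(3*3^(1/6)*y/4) + C2*cos(3*3^(1/6)*y/4))*exp(-3^(2/3)*y/4)


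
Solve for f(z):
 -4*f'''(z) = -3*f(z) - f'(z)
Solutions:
 f(z) = C3*exp(z) + (C1*sin(sqrt(2)*z/2) + C2*cos(sqrt(2)*z/2))*exp(-z/2)


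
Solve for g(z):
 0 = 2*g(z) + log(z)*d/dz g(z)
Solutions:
 g(z) = C1*exp(-2*li(z))


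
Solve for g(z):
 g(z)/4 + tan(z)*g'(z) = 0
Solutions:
 g(z) = C1/sin(z)^(1/4)


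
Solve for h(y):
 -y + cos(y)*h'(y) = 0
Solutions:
 h(y) = C1 + Integral(y/cos(y), y)


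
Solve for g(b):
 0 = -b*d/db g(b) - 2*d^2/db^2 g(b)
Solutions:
 g(b) = C1 + C2*erf(b/2)


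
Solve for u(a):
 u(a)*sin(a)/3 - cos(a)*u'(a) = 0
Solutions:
 u(a) = C1/cos(a)^(1/3)


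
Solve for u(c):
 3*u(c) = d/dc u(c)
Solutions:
 u(c) = C1*exp(3*c)


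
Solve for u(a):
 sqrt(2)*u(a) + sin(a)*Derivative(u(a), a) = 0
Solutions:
 u(a) = C1*(cos(a) + 1)^(sqrt(2)/2)/(cos(a) - 1)^(sqrt(2)/2)


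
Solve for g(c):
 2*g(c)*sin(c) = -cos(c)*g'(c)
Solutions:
 g(c) = C1*cos(c)^2


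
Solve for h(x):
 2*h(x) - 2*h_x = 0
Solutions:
 h(x) = C1*exp(x)


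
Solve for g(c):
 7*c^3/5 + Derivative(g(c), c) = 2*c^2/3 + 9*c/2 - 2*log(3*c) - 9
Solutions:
 g(c) = C1 - 7*c^4/20 + 2*c^3/9 + 9*c^2/4 - 2*c*log(c) - 7*c - 2*c*log(3)


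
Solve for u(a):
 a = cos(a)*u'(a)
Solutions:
 u(a) = C1 + Integral(a/cos(a), a)


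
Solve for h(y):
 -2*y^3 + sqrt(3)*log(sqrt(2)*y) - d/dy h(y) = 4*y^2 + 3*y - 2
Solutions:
 h(y) = C1 - y^4/2 - 4*y^3/3 - 3*y^2/2 + sqrt(3)*y*log(y) - sqrt(3)*y + sqrt(3)*y*log(2)/2 + 2*y


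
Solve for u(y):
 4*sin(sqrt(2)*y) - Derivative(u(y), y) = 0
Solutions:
 u(y) = C1 - 2*sqrt(2)*cos(sqrt(2)*y)


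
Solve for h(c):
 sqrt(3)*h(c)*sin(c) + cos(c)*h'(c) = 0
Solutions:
 h(c) = C1*cos(c)^(sqrt(3))


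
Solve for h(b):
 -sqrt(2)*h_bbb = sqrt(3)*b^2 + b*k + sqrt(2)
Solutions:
 h(b) = C1 + C2*b + C3*b^2 - sqrt(6)*b^5/120 - sqrt(2)*b^4*k/48 - b^3/6


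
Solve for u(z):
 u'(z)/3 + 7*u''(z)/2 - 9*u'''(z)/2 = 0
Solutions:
 u(z) = C1 + C2*exp(z*(7 - sqrt(73))/18) + C3*exp(z*(7 + sqrt(73))/18)


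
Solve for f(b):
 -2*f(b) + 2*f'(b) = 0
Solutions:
 f(b) = C1*exp(b)


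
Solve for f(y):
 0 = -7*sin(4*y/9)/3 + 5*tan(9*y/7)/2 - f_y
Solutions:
 f(y) = C1 - 35*log(cos(9*y/7))/18 + 21*cos(4*y/9)/4


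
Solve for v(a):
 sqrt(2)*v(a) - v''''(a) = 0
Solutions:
 v(a) = C1*exp(-2^(1/8)*a) + C2*exp(2^(1/8)*a) + C3*sin(2^(1/8)*a) + C4*cos(2^(1/8)*a)


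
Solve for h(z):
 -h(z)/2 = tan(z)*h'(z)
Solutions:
 h(z) = C1/sqrt(sin(z))


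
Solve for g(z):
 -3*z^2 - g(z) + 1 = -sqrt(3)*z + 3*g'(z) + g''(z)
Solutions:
 g(z) = C1*exp(z*(-3 + sqrt(5))/2) + C2*exp(-z*(sqrt(5) + 3)/2) - 3*z^2 + sqrt(3)*z + 18*z - 47 - 3*sqrt(3)


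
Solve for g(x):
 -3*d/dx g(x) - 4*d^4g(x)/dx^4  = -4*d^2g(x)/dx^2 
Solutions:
 g(x) = C1 + C2*exp(3^(1/3)*x*(4*3^(1/3)/(sqrt(537) + 27)^(1/3) + (sqrt(537) + 27)^(1/3))/12)*sin(3^(1/6)*x*(-3^(2/3)*(sqrt(537) + 27)^(1/3)/12 + (sqrt(537) + 27)^(-1/3))) + C3*exp(3^(1/3)*x*(4*3^(1/3)/(sqrt(537) + 27)^(1/3) + (sqrt(537) + 27)^(1/3))/12)*cos(3^(1/6)*x*(-3^(2/3)*(sqrt(537) + 27)^(1/3)/12 + (sqrt(537) + 27)^(-1/3))) + C4*exp(-3^(1/3)*x*(4*3^(1/3)/(sqrt(537) + 27)^(1/3) + (sqrt(537) + 27)^(1/3))/6)


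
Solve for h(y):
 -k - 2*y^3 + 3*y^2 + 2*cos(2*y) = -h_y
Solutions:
 h(y) = C1 + k*y + y^4/2 - y^3 - sin(2*y)


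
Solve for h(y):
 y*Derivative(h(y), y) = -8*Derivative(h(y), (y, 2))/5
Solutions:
 h(y) = C1 + C2*erf(sqrt(5)*y/4)


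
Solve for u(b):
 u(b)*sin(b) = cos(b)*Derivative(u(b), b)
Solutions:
 u(b) = C1/cos(b)


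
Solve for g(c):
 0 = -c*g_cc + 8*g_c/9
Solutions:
 g(c) = C1 + C2*c^(17/9)


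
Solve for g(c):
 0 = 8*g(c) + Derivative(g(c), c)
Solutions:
 g(c) = C1*exp(-8*c)


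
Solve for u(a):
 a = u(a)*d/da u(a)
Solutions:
 u(a) = -sqrt(C1 + a^2)
 u(a) = sqrt(C1 + a^2)


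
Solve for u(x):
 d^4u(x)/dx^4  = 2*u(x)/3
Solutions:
 u(x) = C1*exp(-2^(1/4)*3^(3/4)*x/3) + C2*exp(2^(1/4)*3^(3/4)*x/3) + C3*sin(2^(1/4)*3^(3/4)*x/3) + C4*cos(2^(1/4)*3^(3/4)*x/3)


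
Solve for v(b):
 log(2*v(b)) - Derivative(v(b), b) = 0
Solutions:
 -Integral(1/(log(_y) + log(2)), (_y, v(b))) = C1 - b


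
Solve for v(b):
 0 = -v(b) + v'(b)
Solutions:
 v(b) = C1*exp(b)


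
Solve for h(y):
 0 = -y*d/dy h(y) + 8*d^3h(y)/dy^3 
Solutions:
 h(y) = C1 + Integral(C2*airyai(y/2) + C3*airybi(y/2), y)


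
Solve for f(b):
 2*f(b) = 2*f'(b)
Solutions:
 f(b) = C1*exp(b)


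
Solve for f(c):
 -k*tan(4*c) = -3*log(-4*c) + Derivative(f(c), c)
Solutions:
 f(c) = C1 + 3*c*log(-c) - 3*c + 6*c*log(2) + k*log(cos(4*c))/4


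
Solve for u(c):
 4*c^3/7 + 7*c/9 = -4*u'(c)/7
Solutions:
 u(c) = C1 - c^4/4 - 49*c^2/72


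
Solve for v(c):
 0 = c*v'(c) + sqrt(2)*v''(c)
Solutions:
 v(c) = C1 + C2*erf(2^(1/4)*c/2)


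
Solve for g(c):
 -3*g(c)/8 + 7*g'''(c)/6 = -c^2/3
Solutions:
 g(c) = C3*exp(3^(2/3)*98^(1/3)*c/14) + 8*c^2/9 + (C1*sin(3*3^(1/6)*98^(1/3)*c/28) + C2*cos(3*3^(1/6)*98^(1/3)*c/28))*exp(-3^(2/3)*98^(1/3)*c/28)


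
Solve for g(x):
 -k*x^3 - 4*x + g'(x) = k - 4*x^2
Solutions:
 g(x) = C1 + k*x^4/4 + k*x - 4*x^3/3 + 2*x^2


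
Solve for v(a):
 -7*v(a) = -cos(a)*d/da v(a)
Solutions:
 v(a) = C1*sqrt(sin(a) + 1)*(sin(a)^3 + 3*sin(a)^2 + 3*sin(a) + 1)/(sqrt(sin(a) - 1)*(sin(a)^3 - 3*sin(a)^2 + 3*sin(a) - 1))


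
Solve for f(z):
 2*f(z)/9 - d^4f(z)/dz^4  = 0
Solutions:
 f(z) = C1*exp(-2^(1/4)*sqrt(3)*z/3) + C2*exp(2^(1/4)*sqrt(3)*z/3) + C3*sin(2^(1/4)*sqrt(3)*z/3) + C4*cos(2^(1/4)*sqrt(3)*z/3)


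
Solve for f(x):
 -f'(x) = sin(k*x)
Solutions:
 f(x) = C1 + cos(k*x)/k


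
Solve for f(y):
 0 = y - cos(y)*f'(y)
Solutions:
 f(y) = C1 + Integral(y/cos(y), y)


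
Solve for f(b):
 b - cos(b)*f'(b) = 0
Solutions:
 f(b) = C1 + Integral(b/cos(b), b)


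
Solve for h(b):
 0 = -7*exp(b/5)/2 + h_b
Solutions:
 h(b) = C1 + 35*exp(b/5)/2


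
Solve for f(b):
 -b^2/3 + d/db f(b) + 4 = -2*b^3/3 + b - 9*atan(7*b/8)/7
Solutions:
 f(b) = C1 - b^4/6 + b^3/9 + b^2/2 - 9*b*atan(7*b/8)/7 - 4*b + 36*log(49*b^2 + 64)/49


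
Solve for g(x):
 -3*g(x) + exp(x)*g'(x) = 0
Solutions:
 g(x) = C1*exp(-3*exp(-x))


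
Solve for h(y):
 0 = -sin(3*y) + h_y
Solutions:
 h(y) = C1 - cos(3*y)/3


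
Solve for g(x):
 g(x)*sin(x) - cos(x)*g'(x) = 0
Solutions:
 g(x) = C1/cos(x)


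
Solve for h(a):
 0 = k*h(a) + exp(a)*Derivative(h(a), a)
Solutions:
 h(a) = C1*exp(k*exp(-a))


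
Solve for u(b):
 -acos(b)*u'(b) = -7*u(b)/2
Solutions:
 u(b) = C1*exp(7*Integral(1/acos(b), b)/2)


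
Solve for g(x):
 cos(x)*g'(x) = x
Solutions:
 g(x) = C1 + Integral(x/cos(x), x)


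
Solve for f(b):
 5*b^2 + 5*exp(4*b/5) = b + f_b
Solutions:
 f(b) = C1 + 5*b^3/3 - b^2/2 + 25*exp(4*b/5)/4


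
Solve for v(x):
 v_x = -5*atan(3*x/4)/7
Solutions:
 v(x) = C1 - 5*x*atan(3*x/4)/7 + 10*log(9*x^2 + 16)/21


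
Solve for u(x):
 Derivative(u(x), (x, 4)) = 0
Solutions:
 u(x) = C1 + C2*x + C3*x^2 + C4*x^3


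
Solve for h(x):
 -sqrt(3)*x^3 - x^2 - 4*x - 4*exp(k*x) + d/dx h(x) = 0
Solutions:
 h(x) = C1 + sqrt(3)*x^4/4 + x^3/3 + 2*x^2 + 4*exp(k*x)/k


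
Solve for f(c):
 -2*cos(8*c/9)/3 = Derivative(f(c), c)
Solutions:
 f(c) = C1 - 3*sin(8*c/9)/4


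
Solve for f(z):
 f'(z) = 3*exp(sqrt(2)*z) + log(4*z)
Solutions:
 f(z) = C1 + z*log(z) + z*(-1 + 2*log(2)) + 3*sqrt(2)*exp(sqrt(2)*z)/2


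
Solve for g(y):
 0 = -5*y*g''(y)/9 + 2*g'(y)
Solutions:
 g(y) = C1 + C2*y^(23/5)


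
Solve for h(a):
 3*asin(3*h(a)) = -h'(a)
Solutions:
 Integral(1/asin(3*_y), (_y, h(a))) = C1 - 3*a


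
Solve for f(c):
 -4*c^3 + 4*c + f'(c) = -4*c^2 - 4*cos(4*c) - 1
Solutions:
 f(c) = C1 + c^4 - 4*c^3/3 - 2*c^2 - c - sin(4*c)


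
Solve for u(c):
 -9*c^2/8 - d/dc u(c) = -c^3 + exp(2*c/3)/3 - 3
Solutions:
 u(c) = C1 + c^4/4 - 3*c^3/8 + 3*c - exp(2*c/3)/2


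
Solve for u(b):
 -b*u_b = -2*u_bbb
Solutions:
 u(b) = C1 + Integral(C2*airyai(2^(2/3)*b/2) + C3*airybi(2^(2/3)*b/2), b)


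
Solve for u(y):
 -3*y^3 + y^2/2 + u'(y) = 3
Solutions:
 u(y) = C1 + 3*y^4/4 - y^3/6 + 3*y


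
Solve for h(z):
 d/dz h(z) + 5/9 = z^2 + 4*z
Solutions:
 h(z) = C1 + z^3/3 + 2*z^2 - 5*z/9


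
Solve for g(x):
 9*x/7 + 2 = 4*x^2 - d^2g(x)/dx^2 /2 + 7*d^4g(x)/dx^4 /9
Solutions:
 g(x) = C1 + C2*x + C3*exp(-3*sqrt(14)*x/14) + C4*exp(3*sqrt(14)*x/14) + 2*x^4/3 - 3*x^3/7 + 94*x^2/9


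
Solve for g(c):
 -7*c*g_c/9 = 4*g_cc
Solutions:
 g(c) = C1 + C2*erf(sqrt(14)*c/12)


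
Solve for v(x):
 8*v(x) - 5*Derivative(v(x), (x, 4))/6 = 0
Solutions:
 v(x) = C1*exp(-2*3^(1/4)*5^(3/4)*x/5) + C2*exp(2*3^(1/4)*5^(3/4)*x/5) + C3*sin(2*3^(1/4)*5^(3/4)*x/5) + C4*cos(2*3^(1/4)*5^(3/4)*x/5)


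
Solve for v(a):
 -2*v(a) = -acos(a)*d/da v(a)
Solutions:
 v(a) = C1*exp(2*Integral(1/acos(a), a))


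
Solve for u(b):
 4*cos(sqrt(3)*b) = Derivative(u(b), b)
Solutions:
 u(b) = C1 + 4*sqrt(3)*sin(sqrt(3)*b)/3


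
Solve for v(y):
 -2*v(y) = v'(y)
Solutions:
 v(y) = C1*exp(-2*y)


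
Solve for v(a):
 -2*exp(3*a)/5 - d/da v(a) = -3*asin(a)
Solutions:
 v(a) = C1 + 3*a*asin(a) + 3*sqrt(1 - a^2) - 2*exp(3*a)/15


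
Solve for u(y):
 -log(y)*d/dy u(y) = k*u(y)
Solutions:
 u(y) = C1*exp(-k*li(y))


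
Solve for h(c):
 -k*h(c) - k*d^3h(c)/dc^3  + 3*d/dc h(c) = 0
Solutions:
 h(c) = C1*exp(-2^(1/3)*c*(2^(1/3)*(sqrt(1 - 4/k^3) + 1)^(1/3)/2 + 1/(k*(sqrt(1 - 4/k^3) + 1)^(1/3)))) + C2*exp(2^(1/3)*c*(2^(1/3)*(sqrt(1 - 4/k^3) + 1)^(1/3)/4 - 2^(1/3)*sqrt(3)*I*(sqrt(1 - 4/k^3) + 1)^(1/3)/4 - 2/(k*(-1 + sqrt(3)*I)*(sqrt(1 - 4/k^3) + 1)^(1/3)))) + C3*exp(2^(1/3)*c*(2^(1/3)*(sqrt(1 - 4/k^3) + 1)^(1/3)/4 + 2^(1/3)*sqrt(3)*I*(sqrt(1 - 4/k^3) + 1)^(1/3)/4 + 2/(k*(1 + sqrt(3)*I)*(sqrt(1 - 4/k^3) + 1)^(1/3))))


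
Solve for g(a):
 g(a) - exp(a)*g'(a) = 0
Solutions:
 g(a) = C1*exp(-exp(-a))


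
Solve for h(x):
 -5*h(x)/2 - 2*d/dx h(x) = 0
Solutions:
 h(x) = C1*exp(-5*x/4)


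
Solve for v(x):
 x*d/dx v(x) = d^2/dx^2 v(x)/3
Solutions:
 v(x) = C1 + C2*erfi(sqrt(6)*x/2)


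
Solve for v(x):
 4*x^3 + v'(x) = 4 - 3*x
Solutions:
 v(x) = C1 - x^4 - 3*x^2/2 + 4*x


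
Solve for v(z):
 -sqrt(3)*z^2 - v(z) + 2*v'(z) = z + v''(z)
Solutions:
 v(z) = -sqrt(3)*z^2 - 4*sqrt(3)*z - z + (C1 + C2*z)*exp(z) - 6*sqrt(3) - 2


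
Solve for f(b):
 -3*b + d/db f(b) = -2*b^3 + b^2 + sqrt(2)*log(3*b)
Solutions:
 f(b) = C1 - b^4/2 + b^3/3 + 3*b^2/2 + sqrt(2)*b*log(b) - sqrt(2)*b + sqrt(2)*b*log(3)


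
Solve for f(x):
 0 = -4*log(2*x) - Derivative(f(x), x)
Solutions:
 f(x) = C1 - 4*x*log(x) - x*log(16) + 4*x


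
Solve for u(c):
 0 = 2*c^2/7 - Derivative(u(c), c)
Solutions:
 u(c) = C1 + 2*c^3/21


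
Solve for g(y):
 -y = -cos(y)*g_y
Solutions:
 g(y) = C1 + Integral(y/cos(y), y)


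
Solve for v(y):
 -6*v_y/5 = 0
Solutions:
 v(y) = C1


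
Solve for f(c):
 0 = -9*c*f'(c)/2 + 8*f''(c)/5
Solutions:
 f(c) = C1 + C2*erfi(3*sqrt(10)*c/8)


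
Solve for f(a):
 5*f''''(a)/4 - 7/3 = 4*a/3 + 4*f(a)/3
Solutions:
 f(a) = C1*exp(-2*15^(3/4)*a/15) + C2*exp(2*15^(3/4)*a/15) + C3*sin(2*15^(3/4)*a/15) + C4*cos(2*15^(3/4)*a/15) - a - 7/4


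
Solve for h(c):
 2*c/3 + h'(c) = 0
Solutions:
 h(c) = C1 - c^2/3


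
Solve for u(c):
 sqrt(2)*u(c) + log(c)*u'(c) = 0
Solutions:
 u(c) = C1*exp(-sqrt(2)*li(c))


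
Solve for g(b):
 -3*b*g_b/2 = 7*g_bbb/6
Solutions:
 g(b) = C1 + Integral(C2*airyai(-21^(2/3)*b/7) + C3*airybi(-21^(2/3)*b/7), b)


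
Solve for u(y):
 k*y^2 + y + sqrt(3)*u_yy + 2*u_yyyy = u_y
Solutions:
 u(y) = C1 + C2*exp(-y*(-2^(2/3)*3^(5/6)/(3 + sqrt(2*sqrt(3) + 9))^(1/3) + 18^(1/3)*(3 + sqrt(2*sqrt(3) + 9))^(1/3))/12)*sin(y*(12^(1/3)/(3 + sqrt(2*sqrt(3) + 9))^(1/3) + 2^(1/3)*3^(1/6)*(3 + sqrt(2*sqrt(3) + 9))^(1/3))/4) + C3*exp(-y*(-2^(2/3)*3^(5/6)/(3 + sqrt(2*sqrt(3) + 9))^(1/3) + 18^(1/3)*(3 + sqrt(2*sqrt(3) + 9))^(1/3))/12)*cos(y*(12^(1/3)/(3 + sqrt(2*sqrt(3) + 9))^(1/3) + 2^(1/3)*3^(1/6)*(3 + sqrt(2*sqrt(3) + 9))^(1/3))/4) + C4*exp(y*(-2^(2/3)*3^(5/6)/(3 + sqrt(2*sqrt(3) + 9))^(1/3) + 18^(1/3)*(3 + sqrt(2*sqrt(3) + 9))^(1/3))/6) + k*y^3/3 + sqrt(3)*k*y^2 + 6*k*y + y^2/2 + sqrt(3)*y


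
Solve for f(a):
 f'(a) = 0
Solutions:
 f(a) = C1


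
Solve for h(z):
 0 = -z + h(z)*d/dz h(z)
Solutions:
 h(z) = -sqrt(C1 + z^2)
 h(z) = sqrt(C1 + z^2)


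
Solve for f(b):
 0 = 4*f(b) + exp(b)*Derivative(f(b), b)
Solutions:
 f(b) = C1*exp(4*exp(-b))


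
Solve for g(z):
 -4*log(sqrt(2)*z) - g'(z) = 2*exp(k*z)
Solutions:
 g(z) = C1 - 4*z*log(z) + 2*z*(2 - log(2)) + Piecewise((-2*exp(k*z)/k, Ne(k, 0)), (-2*z, True))


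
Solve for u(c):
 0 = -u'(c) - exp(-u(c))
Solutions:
 u(c) = log(C1 - c)


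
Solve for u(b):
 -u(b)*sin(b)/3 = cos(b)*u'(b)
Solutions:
 u(b) = C1*cos(b)^(1/3)


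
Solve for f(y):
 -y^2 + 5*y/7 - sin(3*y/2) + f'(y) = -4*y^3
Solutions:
 f(y) = C1 - y^4 + y^3/3 - 5*y^2/14 - 2*cos(3*y/2)/3


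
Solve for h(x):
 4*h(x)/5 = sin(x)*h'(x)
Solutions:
 h(x) = C1*(cos(x) - 1)^(2/5)/(cos(x) + 1)^(2/5)


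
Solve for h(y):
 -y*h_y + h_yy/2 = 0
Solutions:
 h(y) = C1 + C2*erfi(y)


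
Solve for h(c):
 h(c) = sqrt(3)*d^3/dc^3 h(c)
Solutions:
 h(c) = C3*exp(3^(5/6)*c/3) + (C1*sin(3^(1/3)*c/2) + C2*cos(3^(1/3)*c/2))*exp(-3^(5/6)*c/6)


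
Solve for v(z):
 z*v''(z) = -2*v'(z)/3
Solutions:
 v(z) = C1 + C2*z^(1/3)


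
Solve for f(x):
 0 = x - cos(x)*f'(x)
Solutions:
 f(x) = C1 + Integral(x/cos(x), x)


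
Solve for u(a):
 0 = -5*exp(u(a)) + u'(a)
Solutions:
 u(a) = log(-1/(C1 + 5*a))


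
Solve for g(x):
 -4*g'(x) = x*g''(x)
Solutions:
 g(x) = C1 + C2/x^3


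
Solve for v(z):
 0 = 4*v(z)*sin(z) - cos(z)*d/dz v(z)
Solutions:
 v(z) = C1/cos(z)^4


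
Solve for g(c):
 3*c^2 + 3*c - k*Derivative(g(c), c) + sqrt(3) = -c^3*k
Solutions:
 g(c) = C1 + c^4/4 + c^3/k + 3*c^2/(2*k) + sqrt(3)*c/k


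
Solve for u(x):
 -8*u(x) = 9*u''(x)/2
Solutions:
 u(x) = C1*sin(4*x/3) + C2*cos(4*x/3)


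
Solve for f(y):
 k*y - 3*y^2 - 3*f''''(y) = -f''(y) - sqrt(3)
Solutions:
 f(y) = C1 + C2*y + C3*exp(-sqrt(3)*y/3) + C4*exp(sqrt(3)*y/3) - k*y^3/6 + y^4/4 + y^2*(9 - sqrt(3)/2)


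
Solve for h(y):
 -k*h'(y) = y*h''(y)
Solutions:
 h(y) = C1 + y^(1 - re(k))*(C2*sin(log(y)*Abs(im(k))) + C3*cos(log(y)*im(k)))


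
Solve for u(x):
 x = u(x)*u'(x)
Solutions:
 u(x) = -sqrt(C1 + x^2)
 u(x) = sqrt(C1 + x^2)


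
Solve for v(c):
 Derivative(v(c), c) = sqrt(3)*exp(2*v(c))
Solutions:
 v(c) = log(-sqrt(-1/(C1 + sqrt(3)*c))) - log(2)/2
 v(c) = log(-1/(C1 + sqrt(3)*c))/2 - log(2)/2


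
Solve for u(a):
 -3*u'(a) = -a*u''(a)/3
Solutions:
 u(a) = C1 + C2*a^10


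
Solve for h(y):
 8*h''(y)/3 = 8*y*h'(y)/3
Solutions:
 h(y) = C1 + C2*erfi(sqrt(2)*y/2)


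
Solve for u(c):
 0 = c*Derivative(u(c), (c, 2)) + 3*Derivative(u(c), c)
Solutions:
 u(c) = C1 + C2/c^2


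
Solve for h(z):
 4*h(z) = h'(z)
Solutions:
 h(z) = C1*exp(4*z)


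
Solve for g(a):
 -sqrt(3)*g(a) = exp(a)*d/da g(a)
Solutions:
 g(a) = C1*exp(sqrt(3)*exp(-a))


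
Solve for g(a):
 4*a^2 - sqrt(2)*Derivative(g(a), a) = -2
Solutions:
 g(a) = C1 + 2*sqrt(2)*a^3/3 + sqrt(2)*a


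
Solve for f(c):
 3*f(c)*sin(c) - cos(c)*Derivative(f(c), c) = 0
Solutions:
 f(c) = C1/cos(c)^3


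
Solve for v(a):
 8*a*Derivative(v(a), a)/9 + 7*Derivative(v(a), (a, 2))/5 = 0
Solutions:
 v(a) = C1 + C2*erf(2*sqrt(35)*a/21)


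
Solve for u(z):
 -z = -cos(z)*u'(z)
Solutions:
 u(z) = C1 + Integral(z/cos(z), z)


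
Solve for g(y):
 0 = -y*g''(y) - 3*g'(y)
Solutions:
 g(y) = C1 + C2/y^2


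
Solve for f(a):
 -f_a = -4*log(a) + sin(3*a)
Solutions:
 f(a) = C1 + 4*a*log(a) - 4*a + cos(3*a)/3


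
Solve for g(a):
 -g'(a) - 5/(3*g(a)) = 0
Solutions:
 g(a) = -sqrt(C1 - 30*a)/3
 g(a) = sqrt(C1 - 30*a)/3


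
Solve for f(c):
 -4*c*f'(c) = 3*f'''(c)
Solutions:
 f(c) = C1 + Integral(C2*airyai(-6^(2/3)*c/3) + C3*airybi(-6^(2/3)*c/3), c)


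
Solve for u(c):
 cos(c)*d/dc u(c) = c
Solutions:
 u(c) = C1 + Integral(c/cos(c), c)


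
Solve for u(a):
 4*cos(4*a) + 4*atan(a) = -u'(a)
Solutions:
 u(a) = C1 - 4*a*atan(a) + 2*log(a^2 + 1) - sin(4*a)


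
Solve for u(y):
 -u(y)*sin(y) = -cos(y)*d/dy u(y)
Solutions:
 u(y) = C1/cos(y)


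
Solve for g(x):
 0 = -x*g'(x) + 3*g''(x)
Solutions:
 g(x) = C1 + C2*erfi(sqrt(6)*x/6)


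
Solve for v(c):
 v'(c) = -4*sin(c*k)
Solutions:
 v(c) = C1 + 4*cos(c*k)/k


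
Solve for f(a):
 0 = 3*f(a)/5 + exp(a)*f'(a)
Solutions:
 f(a) = C1*exp(3*exp(-a)/5)


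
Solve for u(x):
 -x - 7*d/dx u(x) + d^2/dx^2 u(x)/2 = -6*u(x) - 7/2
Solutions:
 u(x) = C1*exp(x*(7 - sqrt(37))) + C2*exp(x*(sqrt(37) + 7)) + x/6 - 7/18


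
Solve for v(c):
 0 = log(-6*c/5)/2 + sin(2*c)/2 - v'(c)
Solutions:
 v(c) = C1 + c*log(-c)/2 - c*log(5) - c/2 + c*log(30)/2 - cos(2*c)/4


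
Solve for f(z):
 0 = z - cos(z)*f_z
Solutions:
 f(z) = C1 + Integral(z/cos(z), z)


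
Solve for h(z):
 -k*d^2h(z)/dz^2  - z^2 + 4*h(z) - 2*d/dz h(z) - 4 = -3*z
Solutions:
 h(z) = C1*exp(z*(sqrt(4*k + 1) - 1)/k) + C2*exp(-z*(sqrt(4*k + 1) + 1)/k) + k/8 + z^2/4 - z/2 + 3/4


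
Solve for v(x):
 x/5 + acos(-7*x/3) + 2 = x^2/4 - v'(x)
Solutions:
 v(x) = C1 + x^3/12 - x^2/10 - x*acos(-7*x/3) - 2*x - sqrt(9 - 49*x^2)/7


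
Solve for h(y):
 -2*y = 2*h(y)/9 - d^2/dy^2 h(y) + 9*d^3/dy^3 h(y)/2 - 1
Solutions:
 h(y) = C1*exp(y*(2*2^(2/3)/(9*sqrt(705) + 239)^(1/3) + 4 + 2^(1/3)*(9*sqrt(705) + 239)^(1/3))/54)*sin(2^(1/3)*sqrt(3)*y*(-(9*sqrt(705) + 239)^(1/3) + 2*2^(1/3)/(9*sqrt(705) + 239)^(1/3))/54) + C2*exp(y*(2*2^(2/3)/(9*sqrt(705) + 239)^(1/3) + 4 + 2^(1/3)*(9*sqrt(705) + 239)^(1/3))/54)*cos(2^(1/3)*sqrt(3)*y*(-(9*sqrt(705) + 239)^(1/3) + 2*2^(1/3)/(9*sqrt(705) + 239)^(1/3))/54) + C3*exp(y*(-2^(1/3)*(9*sqrt(705) + 239)^(1/3) - 2*2^(2/3)/(9*sqrt(705) + 239)^(1/3) + 2)/27) - 9*y + 9/2


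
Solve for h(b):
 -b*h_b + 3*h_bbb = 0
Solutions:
 h(b) = C1 + Integral(C2*airyai(3^(2/3)*b/3) + C3*airybi(3^(2/3)*b/3), b)


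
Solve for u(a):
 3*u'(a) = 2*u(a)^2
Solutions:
 u(a) = -3/(C1 + 2*a)


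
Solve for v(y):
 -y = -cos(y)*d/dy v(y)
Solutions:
 v(y) = C1 + Integral(y/cos(y), y)


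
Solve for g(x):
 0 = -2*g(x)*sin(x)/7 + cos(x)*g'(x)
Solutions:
 g(x) = C1/cos(x)^(2/7)


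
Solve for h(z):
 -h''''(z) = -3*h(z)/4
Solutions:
 h(z) = C1*exp(-sqrt(2)*3^(1/4)*z/2) + C2*exp(sqrt(2)*3^(1/4)*z/2) + C3*sin(sqrt(2)*3^(1/4)*z/2) + C4*cos(sqrt(2)*3^(1/4)*z/2)


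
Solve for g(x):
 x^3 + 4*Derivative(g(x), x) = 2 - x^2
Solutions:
 g(x) = C1 - x^4/16 - x^3/12 + x/2


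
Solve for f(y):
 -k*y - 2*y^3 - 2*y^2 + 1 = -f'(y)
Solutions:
 f(y) = C1 + k*y^2/2 + y^4/2 + 2*y^3/3 - y


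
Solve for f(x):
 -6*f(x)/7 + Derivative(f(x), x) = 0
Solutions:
 f(x) = C1*exp(6*x/7)


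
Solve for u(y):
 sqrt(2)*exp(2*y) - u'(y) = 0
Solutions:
 u(y) = C1 + sqrt(2)*exp(2*y)/2


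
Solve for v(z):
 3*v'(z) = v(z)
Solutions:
 v(z) = C1*exp(z/3)


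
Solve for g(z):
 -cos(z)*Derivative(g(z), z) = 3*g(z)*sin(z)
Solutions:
 g(z) = C1*cos(z)^3
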